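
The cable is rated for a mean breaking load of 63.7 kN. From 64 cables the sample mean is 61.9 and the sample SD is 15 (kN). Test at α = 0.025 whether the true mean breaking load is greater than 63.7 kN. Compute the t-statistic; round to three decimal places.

-0.960

H0: μ = 63.7; H1: μ > 63.7 (one-sample t-test, right-tailed).
t = (x̄ − μ₀)/(s/√n) = (61.9 − 63.7)/(15/√64) = -0.960
df = n − 1 = 63
p-value = P(T ≥ -0.960) ≈ 0.830
Since p ≈ 0.830 > α = 0.025, fail to reject H0; the evidence is not statistically significant.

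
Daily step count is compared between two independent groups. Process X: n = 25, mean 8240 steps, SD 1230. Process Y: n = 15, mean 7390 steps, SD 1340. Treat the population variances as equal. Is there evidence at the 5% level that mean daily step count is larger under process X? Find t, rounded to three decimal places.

Let group 1 = process X, group 2 = process Y. H0: μ_1 = μ_2; H1: μ_1 > μ_2 (two-sample pooled-variance t-test, right-tailed).
s_p² = [(25−1)·1230² + (15−1)·1340²]/(25+15−2) = 1617050
t = (8240 − 7390)/√[1617050·(1/25 + 1/15)] = 2.047
df = n₁ + n₂ − 2 = 38
p-value = P(T ≥ 2.047) ≈ 0.0238
Since p ≈ 0.0238 < α = 0.05, reject H0; the data support H1.

2.047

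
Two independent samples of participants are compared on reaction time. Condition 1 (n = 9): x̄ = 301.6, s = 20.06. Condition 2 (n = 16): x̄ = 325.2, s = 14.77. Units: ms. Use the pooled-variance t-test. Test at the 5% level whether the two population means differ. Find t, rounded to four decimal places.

-3.3714

Let group 1 = condition 1, group 2 = condition 2. H0: μ_1 = μ_2; H1: μ_1 ≠ μ_2 (two-sample pooled-variance t-test, two-sided).
s_p² = [(9−1)·20.06² + (16−1)·14.77²]/(9+16−2) = 282.24
t = (301.6 − 325.2)/√[282.24·(1/9 + 1/16)] = -3.3714
df = n₁ + n₂ − 2 = 23
Two-sided p-value ≈ 0.0026
Since p ≈ 0.0026 < α = 0.05, reject H0; the evidence is statistically significant.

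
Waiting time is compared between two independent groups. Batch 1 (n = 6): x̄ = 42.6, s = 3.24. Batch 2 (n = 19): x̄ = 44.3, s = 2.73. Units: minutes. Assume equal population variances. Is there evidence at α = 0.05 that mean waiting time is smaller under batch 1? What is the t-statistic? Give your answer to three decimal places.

Let group 1 = batch 1, group 2 = batch 2. H0: μ_1 = μ_2; H1: μ_1 < μ_2 (two-sample pooled-variance t-test, left-tailed).
s_p² = [(6−1)·3.24² + (19−1)·2.73²]/(6+19−2) = 8.11479
t = (42.6 − 44.3)/√[8.11479·(1/6 + 1/19)] = -1.274
df = n₁ + n₂ − 2 = 23
p-value = P(T ≤ -1.274) ≈ 0.108
Since p ≈ 0.108 > α = 0.05, fail to reject H0; the evidence is not statistically significant.

-1.274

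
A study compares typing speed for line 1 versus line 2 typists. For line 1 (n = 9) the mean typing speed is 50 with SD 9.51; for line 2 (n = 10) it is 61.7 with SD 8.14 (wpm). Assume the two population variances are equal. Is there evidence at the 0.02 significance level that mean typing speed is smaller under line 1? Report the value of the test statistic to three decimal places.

-2.890

Let group 1 = line 1, group 2 = line 2. H0: μ_1 = μ_2; H1: μ_1 < μ_2 (two-sample pooled-variance t-test, left-tailed).
s_p² = [(9−1)·9.51² + (10−1)·8.14²]/(9+10−2) = 77.6387
t = (50 − 61.7)/√[77.6387·(1/9 + 1/10)] = -2.890
df = n₁ + n₂ − 2 = 17
p-value = P(T ≤ -2.890) ≈ 0.0051
Since p ≈ 0.0051 < α = 0.02, reject H0; the evidence is statistically significant.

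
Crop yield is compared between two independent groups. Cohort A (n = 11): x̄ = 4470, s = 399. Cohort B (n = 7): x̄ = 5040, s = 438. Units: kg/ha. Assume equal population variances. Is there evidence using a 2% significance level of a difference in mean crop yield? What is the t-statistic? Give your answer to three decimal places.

Let group 1 = cohort A, group 2 = cohort B. H0: μ_1 = μ_2; H1: μ_1 ≠ μ_2 (two-sample pooled-variance t-test, two-sided).
s_p² = [(11−1)·399² + (7−1)·438²]/(11+7−2) = 171442
t = (4470 − 5040)/√[171442·(1/11 + 1/7)] = -2.847
df = n₁ + n₂ − 2 = 16
Two-sided p-value ≈ 0.012
Since p ≈ 0.012 < α = 0.02, reject H0; the data support H1.

-2.847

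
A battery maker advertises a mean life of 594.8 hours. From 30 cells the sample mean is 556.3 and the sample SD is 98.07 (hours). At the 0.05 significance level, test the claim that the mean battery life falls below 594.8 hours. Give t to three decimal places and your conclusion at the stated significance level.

t = -2.150; reject H0

H0: μ = 594.8; H1: μ < 594.8 (one-sample t-test, left-tailed).
t = (x̄ − μ₀)/(s/√n) = (556.3 − 594.8)/(98.07/√30) = -2.150
df = n − 1 = 29
p-value = P(T ≤ -2.150) ≈ 0.020
Since p ≈ 0.020 < α = 0.05, reject H0; the data support H1.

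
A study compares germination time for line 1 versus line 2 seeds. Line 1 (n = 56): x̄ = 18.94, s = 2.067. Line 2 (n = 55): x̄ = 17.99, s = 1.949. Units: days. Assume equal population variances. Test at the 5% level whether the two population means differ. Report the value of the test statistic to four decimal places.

Let group 1 = line 1, group 2 = line 2. H0: μ_1 = μ_2; H1: μ_1 ≠ μ_2 (two-sample pooled-variance t-test, two-sided).
s_p² = [(56−1)·2.067² + (55−1)·1.949²]/(56+55−2) = 4.03772
t = (18.94 − 17.99)/√[4.03772·(1/56 + 1/55)] = 2.4904
df = n₁ + n₂ − 2 = 109
Two-sided p-value ≈ 0.014
Since p ≈ 0.014 < α = 0.05, reject H0; the data support H1.

2.4904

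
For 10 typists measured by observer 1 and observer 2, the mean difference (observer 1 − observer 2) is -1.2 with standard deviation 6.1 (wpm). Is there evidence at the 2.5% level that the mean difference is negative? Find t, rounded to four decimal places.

-0.6221

H0: μ_d = 0; H1: μ_d < 0 (paired t-test on the differences, left-tailed).
t = d̄/(s_d/√n) = -1.2/(6.1/√10) = -0.6221
df = n − 1 = 9
p-value = P(T ≤ -0.6221) ≈ 0.275
Since p ≈ 0.275 > α = 0.025, fail to reject H0; the data do not provide sufficient evidence against H0.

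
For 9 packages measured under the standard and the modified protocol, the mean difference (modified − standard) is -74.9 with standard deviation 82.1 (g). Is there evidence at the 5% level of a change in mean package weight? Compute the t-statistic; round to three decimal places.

-2.737

H0: μ_d = 0; H1: μ_d ≠ 0 (paired t-test on the differences, two-sided).
t = d̄/(s_d/√n) = -74.9/(82.1/√9) = -2.737
df = n − 1 = 8
Two-sided p-value ≈ 0.0256
Since p ≈ 0.0256 < α = 0.05, reject H0; the data support H1.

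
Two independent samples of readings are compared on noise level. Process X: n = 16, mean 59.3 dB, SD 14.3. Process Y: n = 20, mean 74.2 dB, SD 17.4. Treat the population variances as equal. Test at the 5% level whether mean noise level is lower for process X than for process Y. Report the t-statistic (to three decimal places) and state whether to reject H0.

Let group 1 = process X, group 2 = process Y. H0: μ_1 = μ_2; H1: μ_1 < μ_2 (two-sample pooled-variance t-test, left-tailed).
s_p² = [(16−1)·14.3² + (20−1)·17.4²]/(16+20−2) = 259.406
t = (59.3 − 74.2)/√[259.406·(1/16 + 1/20)] = -2.758
df = n₁ + n₂ − 2 = 34
p-value = P(T ≤ -2.758) ≈ 0.005
Since p ≈ 0.005 < α = 0.05, reject H0; the data support H1.

t = -2.758; reject H0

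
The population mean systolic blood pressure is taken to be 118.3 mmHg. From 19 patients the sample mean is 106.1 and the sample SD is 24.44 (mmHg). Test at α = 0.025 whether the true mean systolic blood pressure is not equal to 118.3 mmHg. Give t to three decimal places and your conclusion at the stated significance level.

H0: μ = 118.3; H1: μ ≠ 118.3 (one-sample t-test, two-sided).
t = (x̄ − μ₀)/(s/√n) = (106.1 − 118.3)/(24.44/√19) = -2.176
df = n − 1 = 18
Two-sided p-value ≈ 0.0431
Since p ≈ 0.0431 > α = 0.025, fail to reject H0; the evidence is not statistically significant.

t = -2.176; fail to reject H0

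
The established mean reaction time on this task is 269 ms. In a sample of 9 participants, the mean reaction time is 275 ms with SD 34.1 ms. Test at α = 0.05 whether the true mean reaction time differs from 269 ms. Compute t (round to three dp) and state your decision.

t = 0.528; fail to reject H0

H0: μ = 269; H1: μ ≠ 269 (one-sample t-test, two-sided).
t = (x̄ − μ₀)/(s/√n) = (275 − 269)/(34.1/√9) = 0.528
df = n − 1 = 8
Two-sided p-value ≈ 0.612
Since p ≈ 0.612 > α = 0.05, fail to reject H0; the evidence is not statistically significant.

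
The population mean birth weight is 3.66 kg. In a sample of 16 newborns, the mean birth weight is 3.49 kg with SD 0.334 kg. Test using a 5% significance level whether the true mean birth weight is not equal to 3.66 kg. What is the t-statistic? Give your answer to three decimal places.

H0: μ = 3.66; H1: μ ≠ 3.66 (one-sample t-test, two-sided).
t = (x̄ − μ₀)/(s/√n) = (3.49 − 3.66)/(0.334/√16) = -2.036
df = n − 1 = 15
Two-sided p-value ≈ 0.060
Since p ≈ 0.060 > α = 0.05, fail to reject H0; the data do not provide sufficient evidence against H0.

-2.036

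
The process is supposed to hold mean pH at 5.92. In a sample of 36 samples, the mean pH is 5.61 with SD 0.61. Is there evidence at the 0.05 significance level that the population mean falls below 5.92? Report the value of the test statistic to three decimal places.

-3.049

H0: μ = 5.92; H1: μ < 5.92 (one-sample t-test, left-tailed).
t = (x̄ − μ₀)/(s/√n) = (5.61 − 5.92)/(0.61/√36) = -3.049
df = n − 1 = 35
p-value = P(T ≤ -3.049) ≈ 0.0022
Since p ≈ 0.0022 < α = 0.05, reject H0; the data support H1.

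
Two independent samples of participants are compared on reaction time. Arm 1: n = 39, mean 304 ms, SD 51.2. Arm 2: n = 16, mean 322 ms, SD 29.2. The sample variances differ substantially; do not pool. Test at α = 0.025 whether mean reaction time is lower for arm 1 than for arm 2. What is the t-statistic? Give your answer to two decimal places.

-1.64

Let group 1 = arm 1, group 2 = arm 2. H0: μ_1 = μ_2; H1: μ_1 < μ_2 (Welch's two-sample t-test, left-tailed).
t = (x̄_1 − x̄_2)/√(s_1²/n_1 + s_2²/n_2) = (304 − 322)/√(51.2²/39 + 29.2²/16) = -1.64
Welch–Satterthwaite df ≈ 47.12
p-value = P(T ≤ -1.64) ≈ 0.0539
Since p ≈ 0.0539 > α = 0.025, fail to reject H0; the data do not provide sufficient evidence against H0.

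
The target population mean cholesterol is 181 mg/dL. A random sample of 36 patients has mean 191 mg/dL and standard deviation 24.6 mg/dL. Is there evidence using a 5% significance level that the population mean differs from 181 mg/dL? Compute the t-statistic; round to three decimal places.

2.439

H0: μ = 181; H1: μ ≠ 181 (one-sample t-test, two-sided).
t = (x̄ − μ₀)/(s/√n) = (191 − 181)/(24.6/√36) = 2.439
df = n − 1 = 35
Two-sided p-value ≈ 0.020
Since p ≈ 0.020 < α = 0.05, reject H0; the data support H1.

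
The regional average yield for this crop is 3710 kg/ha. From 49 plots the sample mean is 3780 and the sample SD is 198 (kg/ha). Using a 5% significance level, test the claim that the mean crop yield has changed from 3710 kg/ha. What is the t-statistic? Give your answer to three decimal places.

H0: μ = 3710; H1: μ ≠ 3710 (one-sample t-test, two-sided).
t = (x̄ − μ₀)/(s/√n) = (3780 − 3710)/(198/√49) = 2.475
df = n − 1 = 48
Two-sided p-value ≈ 0.017
Since p ≈ 0.017 < α = 0.05, reject H0; the data support H1.

2.475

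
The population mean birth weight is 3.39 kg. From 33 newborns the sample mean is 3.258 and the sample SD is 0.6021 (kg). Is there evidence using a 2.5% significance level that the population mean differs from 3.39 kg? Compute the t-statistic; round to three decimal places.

H0: μ = 3.39; H1: μ ≠ 3.39 (one-sample t-test, two-sided).
t = (x̄ − μ₀)/(s/√n) = (3.258 − 3.39)/(0.6021/√33) = -1.259
df = n − 1 = 32
Two-sided p-value ≈ 0.2170
Since p ≈ 0.2170 > α = 0.025, fail to reject H0; the data do not provide sufficient evidence against H0.

-1.259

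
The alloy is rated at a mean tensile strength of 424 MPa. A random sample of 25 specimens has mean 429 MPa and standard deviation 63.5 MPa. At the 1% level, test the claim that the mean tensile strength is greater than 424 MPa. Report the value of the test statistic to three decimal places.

0.394

H0: μ = 424; H1: μ > 424 (one-sample t-test, right-tailed).
t = (x̄ − μ₀)/(s/√n) = (429 − 424)/(63.5/√25) = 0.394
df = n − 1 = 24
p-value = P(T ≥ 0.394) ≈ 0.349
Since p ≈ 0.349 > α = 0.01, fail to reject H0; the data do not provide sufficient evidence against H0.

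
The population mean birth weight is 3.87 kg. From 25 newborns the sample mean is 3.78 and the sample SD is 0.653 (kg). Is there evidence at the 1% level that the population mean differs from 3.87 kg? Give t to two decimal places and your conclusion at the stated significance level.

t = -0.69; fail to reject H0

H0: μ = 3.87; H1: μ ≠ 3.87 (one-sample t-test, two-sided).
t = (x̄ − μ₀)/(s/√n) = (3.78 − 3.87)/(0.653/√25) = -0.69
df = n − 1 = 24
Two-sided p-value ≈ 0.497
Since p ≈ 0.497 > α = 0.01, fail to reject H0; the data do not provide sufficient evidence against H0.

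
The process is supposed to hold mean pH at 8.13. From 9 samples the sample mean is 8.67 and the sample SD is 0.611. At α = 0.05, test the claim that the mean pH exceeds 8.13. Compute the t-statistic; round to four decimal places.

2.6514

H0: μ = 8.13; H1: μ > 8.13 (one-sample t-test, right-tailed).
t = (x̄ − μ₀)/(s/√n) = (8.67 − 8.13)/(0.611/√9) = 2.6514
df = n − 1 = 8
p-value = P(T ≥ 2.6514) ≈ 0.0146
Since p ≈ 0.0146 < α = 0.05, reject H0; the data support H1.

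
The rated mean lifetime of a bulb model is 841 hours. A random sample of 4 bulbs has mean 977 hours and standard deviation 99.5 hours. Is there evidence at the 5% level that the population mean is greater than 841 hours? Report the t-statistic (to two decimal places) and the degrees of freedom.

H0: μ = 841; H1: μ > 841 (one-sample t-test, right-tailed).
t = (x̄ − μ₀)/(s/√n) = (977 − 841)/(99.5/√4) = 2.73
df = n − 1 = 3
p-value = P(T ≥ 2.73) ≈ 0.036
Since p ≈ 0.036 < α = 0.05, reject H0; the data support H1.

t = 2.73, df = 3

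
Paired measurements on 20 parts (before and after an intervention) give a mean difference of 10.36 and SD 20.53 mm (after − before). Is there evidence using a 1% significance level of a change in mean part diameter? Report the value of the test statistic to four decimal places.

2.2568

H0: μ_d = 0; H1: μ_d ≠ 0 (paired t-test on the differences, two-sided).
t = d̄/(s_d/√n) = 10.36/(20.53/√20) = 2.2568
df = n − 1 = 19
Two-sided p-value ≈ 0.0360
Since p ≈ 0.0360 > α = 0.01, fail to reject H0; the evidence is not statistically significant.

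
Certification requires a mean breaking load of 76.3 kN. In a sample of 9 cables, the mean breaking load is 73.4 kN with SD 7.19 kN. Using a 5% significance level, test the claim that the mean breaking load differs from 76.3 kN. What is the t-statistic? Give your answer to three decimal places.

-1.210

H0: μ = 76.3; H1: μ ≠ 76.3 (one-sample t-test, two-sided).
t = (x̄ − μ₀)/(s/√n) = (73.4 − 76.3)/(7.19/√9) = -1.210
df = n − 1 = 8
Two-sided p-value ≈ 0.2608
Since p ≈ 0.2608 > α = 0.05, fail to reject H0; the evidence is not statistically significant.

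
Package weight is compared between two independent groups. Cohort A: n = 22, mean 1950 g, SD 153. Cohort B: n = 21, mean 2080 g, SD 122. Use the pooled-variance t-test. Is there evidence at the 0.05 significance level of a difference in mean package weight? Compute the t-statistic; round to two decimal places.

-3.07

Let group 1 = cohort A, group 2 = cohort B. H0: μ_1 = μ_2; H1: μ_1 ≠ μ_2 (two-sample pooled-variance t-test, two-sided).
s_p² = [(22−1)·153² + (21−1)·122²]/(22+21−2) = 19250.5
t = (1950 − 2080)/√[19250.5·(1/22 + 1/21)] = -3.07
df = n₁ + n₂ − 2 = 41
Two-sided p-value ≈ 0.0038
Since p ≈ 0.0038 < α = 0.05, reject H0; the evidence is statistically significant.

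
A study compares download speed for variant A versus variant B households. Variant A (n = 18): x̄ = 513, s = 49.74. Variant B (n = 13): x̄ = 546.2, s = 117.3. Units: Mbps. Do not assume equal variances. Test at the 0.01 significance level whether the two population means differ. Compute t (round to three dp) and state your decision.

Let group 1 = variant A, group 2 = variant B. H0: μ_1 = μ_2; H1: μ_1 ≠ μ_2 (Welch's two-sample t-test, two-sided).
t = (x̄_1 − x̄_2)/√(s_1²/n_1 + s_2²/n_2) = (513 − 546.2)/√(49.74²/18 + 117.3²/13) = -0.960
Welch–Satterthwaite df ≈ 15.14
Two-sided p-value ≈ 0.352
Since p ≈ 0.352 > α = 0.01, fail to reject H0; the evidence is not statistically significant.

t = -0.960; fail to reject H0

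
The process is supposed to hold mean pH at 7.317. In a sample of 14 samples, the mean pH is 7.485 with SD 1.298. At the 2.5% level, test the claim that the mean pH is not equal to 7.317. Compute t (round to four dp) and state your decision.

t = 0.4843; fail to reject H0

H0: μ = 7.317; H1: μ ≠ 7.317 (one-sample t-test, two-sided).
t = (x̄ − μ₀)/(s/√n) = (7.485 − 7.317)/(1.298/√14) = 0.4843
df = n − 1 = 13
Two-sided p-value ≈ 0.6362
Since p ≈ 0.6362 > α = 0.025, fail to reject H0; the data do not provide sufficient evidence against H0.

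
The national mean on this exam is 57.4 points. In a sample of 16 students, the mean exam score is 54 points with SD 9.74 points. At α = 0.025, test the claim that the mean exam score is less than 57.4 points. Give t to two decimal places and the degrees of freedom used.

H0: μ = 57.4; H1: μ < 57.4 (one-sample t-test, left-tailed).
t = (x̄ − μ₀)/(s/√n) = (54 − 57.4)/(9.74/√16) = -1.40
df = n − 1 = 15
p-value = P(T ≤ -1.40) ≈ 0.091
Since p ≈ 0.091 > α = 0.025, fail to reject H0; the data do not provide sufficient evidence against H0.

t = -1.40, df = 15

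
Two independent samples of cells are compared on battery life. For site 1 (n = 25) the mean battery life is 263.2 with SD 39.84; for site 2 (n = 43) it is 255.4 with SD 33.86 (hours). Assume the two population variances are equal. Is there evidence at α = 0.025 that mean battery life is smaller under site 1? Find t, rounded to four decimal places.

0.8579

Let group 1 = site 1, group 2 = site 2. H0: μ_1 = μ_2; H1: μ_1 < μ_2 (two-sample pooled-variance t-test, left-tailed).
s_p² = [(25−1)·39.84² + (43−1)·33.86²]/(25+43−2) = 1306.76
t = (263.2 − 255.4)/√[1306.76·(1/25 + 1/43)] = 0.8579
df = n₁ + n₂ − 2 = 66
p-value = P(T ≤ 0.8579) ≈ 0.8030
Since p ≈ 0.8030 > α = 0.025, fail to reject H0; the data do not provide sufficient evidence against H0.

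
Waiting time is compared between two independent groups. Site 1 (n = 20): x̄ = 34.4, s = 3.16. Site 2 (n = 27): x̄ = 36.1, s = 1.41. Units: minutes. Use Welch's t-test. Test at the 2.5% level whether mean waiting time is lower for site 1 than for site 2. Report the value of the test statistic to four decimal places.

Let group 1 = site 1, group 2 = site 2. H0: μ_1 = μ_2; H1: μ_1 < μ_2 (Welch's two-sample t-test, left-tailed).
t = (x̄_1 − x̄_2)/√(s_1²/n_1 + s_2²/n_2) = (34.4 − 36.1)/√(3.16²/20 + 1.41²/27) = -2.2460
Welch–Satterthwaite df ≈ 24.63
p-value = P(T ≤ -2.2460) ≈ 0.0170
Since p ≈ 0.0170 < α = 0.025, reject H0; the evidence is statistically significant.

-2.2460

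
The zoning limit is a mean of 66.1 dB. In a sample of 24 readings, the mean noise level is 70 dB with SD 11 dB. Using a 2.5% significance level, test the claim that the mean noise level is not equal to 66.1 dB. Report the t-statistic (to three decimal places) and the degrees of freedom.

H0: μ = 66.1; H1: μ ≠ 66.1 (one-sample t-test, two-sided).
t = (x̄ − μ₀)/(s/√n) = (70 − 66.1)/(11/√24) = 1.737
df = n − 1 = 23
Two-sided p-value ≈ 0.0958
Since p ≈ 0.0958 > α = 0.025, fail to reject H0; the data do not provide sufficient evidence against H0.

t = 1.737, df = 23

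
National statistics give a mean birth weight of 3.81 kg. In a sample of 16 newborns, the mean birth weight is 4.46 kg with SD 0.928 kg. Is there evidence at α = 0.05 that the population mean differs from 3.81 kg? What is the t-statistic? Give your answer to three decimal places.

H0: μ = 3.81; H1: μ ≠ 3.81 (one-sample t-test, two-sided).
t = (x̄ − μ₀)/(s/√n) = (4.46 − 3.81)/(0.928/√16) = 2.802
df = n − 1 = 15
Two-sided p-value ≈ 0.013
Since p ≈ 0.013 < α = 0.05, reject H0; the evidence is statistically significant.

2.802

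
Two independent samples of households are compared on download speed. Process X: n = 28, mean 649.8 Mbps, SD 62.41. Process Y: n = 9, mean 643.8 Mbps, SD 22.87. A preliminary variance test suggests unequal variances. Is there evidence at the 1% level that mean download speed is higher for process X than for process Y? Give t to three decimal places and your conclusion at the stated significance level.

t = 0.427; fail to reject H0

Let group 1 = process X, group 2 = process Y. H0: μ_1 = μ_2; H1: μ_1 > μ_2 (Welch's two-sample t-test, right-tailed).
t = (x̄_1 − x̄_2)/√(s_1²/n_1 + s_2²/n_2) = (649.8 − 643.8)/√(62.41²/28 + 22.87²/9) = 0.427
Welch–Satterthwaite df ≈ 34.15
p-value = P(T ≥ 0.427) ≈ 0.336
Since p ≈ 0.336 > α = 0.01, fail to reject H0; the evidence is not statistically significant.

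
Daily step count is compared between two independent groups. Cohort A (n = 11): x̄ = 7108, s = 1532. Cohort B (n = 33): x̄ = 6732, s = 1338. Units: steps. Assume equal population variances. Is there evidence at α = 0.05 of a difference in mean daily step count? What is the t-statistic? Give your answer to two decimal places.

Let group 1 = cohort A, group 2 = cohort B. H0: μ_1 = μ_2; H1: μ_1 ≠ μ_2 (two-sample pooled-variance t-test, two-sided).
s_p² = [(11−1)·1532² + (33−1)·1338²]/(11+33−2) = 1922810
t = (7108 − 6732)/√[1922810·(1/11 + 1/33)] = 0.78
df = n₁ + n₂ − 2 = 42
Two-sided p-value ≈ 0.4404
Since p ≈ 0.4404 > α = 0.05, fail to reject H0; the data do not provide sufficient evidence against H0.

0.78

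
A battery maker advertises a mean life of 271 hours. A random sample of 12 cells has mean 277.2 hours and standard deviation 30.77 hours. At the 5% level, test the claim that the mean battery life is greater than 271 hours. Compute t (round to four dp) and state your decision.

t = 0.6980; fail to reject H0

H0: μ = 271; H1: μ > 271 (one-sample t-test, right-tailed).
t = (x̄ − μ₀)/(s/√n) = (277.2 − 271)/(30.77/√12) = 0.6980
df = n − 1 = 11
p-value = P(T ≥ 0.6980) ≈ 0.250
Since p ≈ 0.250 > α = 0.05, fail to reject H0; the evidence is not statistically significant.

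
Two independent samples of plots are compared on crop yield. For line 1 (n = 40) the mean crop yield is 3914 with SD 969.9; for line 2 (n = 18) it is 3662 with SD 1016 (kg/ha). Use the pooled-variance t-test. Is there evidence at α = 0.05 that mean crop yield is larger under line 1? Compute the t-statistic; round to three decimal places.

Let group 1 = line 1, group 2 = line 2. H0: μ_1 = μ_2; H1: μ_1 > μ_2 (two-sample pooled-variance t-test, right-tailed).
s_p² = [(40−1)·969.9² + (18−1)·1016²]/(40+18−2) = 968498
t = (3914 − 3662)/√[968498·(1/40 + 1/18)] = 0.902
df = n₁ + n₂ − 2 = 56
p-value = P(T ≥ 0.902) ≈ 0.1854
Since p ≈ 0.1854 > α = 0.05, fail to reject H0; the evidence is not statistically significant.

0.902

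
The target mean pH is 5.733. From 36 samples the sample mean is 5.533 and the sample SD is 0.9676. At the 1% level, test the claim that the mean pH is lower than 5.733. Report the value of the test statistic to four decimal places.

-1.2402

H0: μ = 5.733; H1: μ < 5.733 (one-sample t-test, left-tailed).
t = (x̄ − μ₀)/(s/√n) = (5.533 − 5.733)/(0.9676/√36) = -1.2402
df = n − 1 = 35
p-value = P(T ≤ -1.2402) ≈ 0.112
Since p ≈ 0.112 > α = 0.01, fail to reject H0; the evidence is not statistically significant.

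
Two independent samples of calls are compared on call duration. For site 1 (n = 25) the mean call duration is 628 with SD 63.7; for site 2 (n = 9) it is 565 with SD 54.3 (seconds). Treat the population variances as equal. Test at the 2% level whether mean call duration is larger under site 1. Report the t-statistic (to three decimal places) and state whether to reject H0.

t = 2.636; reject H0

Let group 1 = site 1, group 2 = site 2. H0: μ_1 = μ_2; H1: μ_1 > μ_2 (two-sample pooled-variance t-test, right-tailed).
s_p² = [(25−1)·63.7² + (9−1)·54.3²]/(25+9−2) = 3780.39
t = (628 − 565)/√[3780.39·(1/25 + 1/9)] = 2.636
df = n₁ + n₂ − 2 = 32
p-value = P(T ≥ 2.636) ≈ 0.006
Since p ≈ 0.006 < α = 0.02, reject H0; the evidence is statistically significant.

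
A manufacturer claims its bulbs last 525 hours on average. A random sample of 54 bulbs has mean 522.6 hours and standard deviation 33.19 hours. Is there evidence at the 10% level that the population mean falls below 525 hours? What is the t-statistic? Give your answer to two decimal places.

H0: μ = 525; H1: μ < 525 (one-sample t-test, left-tailed).
t = (x̄ − μ₀)/(s/√n) = (522.6 − 525)/(33.19/√54) = -0.53
df = n − 1 = 53
p-value = P(T ≤ -0.53) ≈ 0.2987
Since p ≈ 0.2987 > α = 0.1, fail to reject H0; the evidence is not statistically significant.

-0.53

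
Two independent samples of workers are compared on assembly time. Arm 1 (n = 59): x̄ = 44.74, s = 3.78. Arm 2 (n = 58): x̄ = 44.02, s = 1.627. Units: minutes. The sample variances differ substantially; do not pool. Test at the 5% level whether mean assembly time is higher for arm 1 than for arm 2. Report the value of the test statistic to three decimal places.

1.342

Let group 1 = arm 1, group 2 = arm 2. H0: μ_1 = μ_2; H1: μ_1 > μ_2 (Welch's two-sample t-test, right-tailed).
t = (x̄_1 − x̄_2)/√(s_1²/n_1 + s_2²/n_2) = (44.74 − 44.02)/√(3.78²/59 + 1.627²/58) = 1.342
Welch–Satterthwaite df ≈ 79.06
p-value = P(T ≥ 1.342) ≈ 0.0917
Since p ≈ 0.0917 > α = 0.05, fail to reject H0; the evidence is not statistically significant.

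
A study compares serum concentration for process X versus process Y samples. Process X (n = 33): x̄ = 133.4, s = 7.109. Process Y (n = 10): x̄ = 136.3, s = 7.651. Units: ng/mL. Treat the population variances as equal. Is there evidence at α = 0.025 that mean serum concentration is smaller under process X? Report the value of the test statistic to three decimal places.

Let group 1 = process X, group 2 = process Y. H0: μ_1 = μ_2; H1: μ_1 < μ_2 (two-sample pooled-variance t-test, left-tailed).
s_p² = [(33−1)·7.109² + (10−1)·7.651²]/(33+10−2) = 52.294
t = (133.4 − 136.3)/√[52.294·(1/33 + 1/10)] = -1.111
df = n₁ + n₂ − 2 = 41
p-value = P(T ≤ -1.111) ≈ 0.137
Since p ≈ 0.137 > α = 0.025, fail to reject H0; the data do not provide sufficient evidence against H0.

-1.111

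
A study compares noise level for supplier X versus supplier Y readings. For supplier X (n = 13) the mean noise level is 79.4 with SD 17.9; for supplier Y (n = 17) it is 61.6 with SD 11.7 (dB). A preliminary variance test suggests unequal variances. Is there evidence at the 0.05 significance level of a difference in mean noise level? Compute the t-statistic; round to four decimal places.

Let group 1 = supplier X, group 2 = supplier Y. H0: μ_1 = μ_2; H1: μ_1 ≠ μ_2 (Welch's two-sample t-test, two-sided).
t = (x̄_1 − x̄_2)/√(s_1²/n_1 + s_2²/n_2) = (79.4 − 61.6)/√(17.9²/13 + 11.7²/17) = 3.1128
Welch–Satterthwaite df ≈ 19.56
Two-sided p-value ≈ 0.006
Since p ≈ 0.006 < α = 0.05, reject H0; the data support H1.

3.1128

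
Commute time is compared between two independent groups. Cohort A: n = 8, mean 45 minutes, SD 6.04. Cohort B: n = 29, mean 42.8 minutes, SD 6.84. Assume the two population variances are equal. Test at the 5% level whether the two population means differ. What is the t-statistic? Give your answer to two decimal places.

Let group 1 = cohort A, group 2 = cohort B. H0: μ_1 = μ_2; H1: μ_1 ≠ μ_2 (two-sample pooled-variance t-test, two-sided).
s_p² = [(8−1)·6.04² + (29−1)·6.84²]/(8+29−2) = 44.7248
t = (45 − 42.8)/√[44.7248·(1/8 + 1/29)] = 0.82
df = n₁ + n₂ − 2 = 35
Two-sided p-value ≈ 0.4157
Since p ≈ 0.4157 > α = 0.05, fail to reject H0; the data do not provide sufficient evidence against H0.

0.82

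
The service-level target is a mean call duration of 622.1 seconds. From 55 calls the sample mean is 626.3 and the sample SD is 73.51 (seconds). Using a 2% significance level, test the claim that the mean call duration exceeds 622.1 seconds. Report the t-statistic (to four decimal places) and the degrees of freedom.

t = 0.4237, df = 54

H0: μ = 622.1; H1: μ > 622.1 (one-sample t-test, right-tailed).
t = (x̄ − μ₀)/(s/√n) = (626.3 − 622.1)/(73.51/√55) = 0.4237
df = n − 1 = 54
p-value = P(T ≥ 0.4237) ≈ 0.337
Since p ≈ 0.337 > α = 0.02, fail to reject H0; the evidence is not statistically significant.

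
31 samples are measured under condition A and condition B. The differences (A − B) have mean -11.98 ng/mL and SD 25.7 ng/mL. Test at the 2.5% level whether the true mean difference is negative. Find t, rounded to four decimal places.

-2.5954

H0: μ_d = 0; H1: μ_d < 0 (paired t-test on the differences, left-tailed).
t = d̄/(s_d/√n) = -11.98/(25.7/√31) = -2.5954
df = n − 1 = 30
p-value = P(T ≤ -2.5954) ≈ 0.007
Since p ≈ 0.007 < α = 0.025, reject H0; the data support H1.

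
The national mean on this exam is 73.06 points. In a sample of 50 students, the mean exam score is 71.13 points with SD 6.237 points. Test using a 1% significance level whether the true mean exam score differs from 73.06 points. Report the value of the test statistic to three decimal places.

H0: μ = 73.06; H1: μ ≠ 73.06 (one-sample t-test, two-sided).
t = (x̄ − μ₀)/(s/√n) = (71.13 − 73.06)/(6.237/√50) = -2.188
df = n − 1 = 49
Two-sided p-value ≈ 0.0335
Since p ≈ 0.0335 > α = 0.01, fail to reject H0; the data do not provide sufficient evidence against H0.

-2.188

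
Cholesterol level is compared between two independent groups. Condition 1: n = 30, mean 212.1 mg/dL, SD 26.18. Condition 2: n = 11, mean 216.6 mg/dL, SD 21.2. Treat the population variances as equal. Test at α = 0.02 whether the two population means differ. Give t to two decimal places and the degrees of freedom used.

t = -0.51, df = 39

Let group 1 = condition 1, group 2 = condition 2. H0: μ_1 = μ_2; H1: μ_1 ≠ μ_2 (two-sample pooled-variance t-test, two-sided).
s_p² = [(30−1)·26.18² + (11−1)·21.2²]/(30+11−2) = 624.892
t = (212.1 − 216.6)/√[624.892·(1/30 + 1/11)] = -0.51
df = n₁ + n₂ − 2 = 39
Two-sided p-value ≈ 0.6124
Since p ≈ 0.6124 > α = 0.02, fail to reject H0; the data do not provide sufficient evidence against H0.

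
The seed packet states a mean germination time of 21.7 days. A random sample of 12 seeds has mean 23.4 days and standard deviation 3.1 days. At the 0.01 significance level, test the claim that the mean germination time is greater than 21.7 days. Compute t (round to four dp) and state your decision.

H0: μ = 21.7; H1: μ > 21.7 (one-sample t-test, right-tailed).
t = (x̄ − μ₀)/(s/√n) = (23.4 − 21.7)/(3.1/√12) = 1.8997
df = n − 1 = 11
p-value = P(T ≥ 1.8997) ≈ 0.042
Since p ≈ 0.042 > α = 0.01, fail to reject H0; the data do not provide sufficient evidence against H0.

t = 1.8997; fail to reject H0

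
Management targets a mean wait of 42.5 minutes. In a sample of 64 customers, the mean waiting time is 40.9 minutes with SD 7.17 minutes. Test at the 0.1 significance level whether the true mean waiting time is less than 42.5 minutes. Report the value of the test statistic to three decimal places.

H0: μ = 42.5; H1: μ < 42.5 (one-sample t-test, left-tailed).
t = (x̄ − μ₀)/(s/√n) = (40.9 − 42.5)/(7.17/√64) = -1.785
df = n − 1 = 63
p-value = P(T ≤ -1.785) ≈ 0.0395
Since p ≈ 0.0395 < α = 0.1, reject H0; the data support H1.

-1.785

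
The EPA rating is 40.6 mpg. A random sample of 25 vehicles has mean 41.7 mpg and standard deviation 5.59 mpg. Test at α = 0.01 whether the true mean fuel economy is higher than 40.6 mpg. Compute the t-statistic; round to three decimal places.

0.984

H0: μ = 40.6; H1: μ > 40.6 (one-sample t-test, right-tailed).
t = (x̄ − μ₀)/(s/√n) = (41.7 − 40.6)/(5.59/√25) = 0.984
df = n − 1 = 24
p-value = P(T ≥ 0.984) ≈ 0.1675
Since p ≈ 0.1675 > α = 0.01, fail to reject H0; the data do not provide sufficient evidence against H0.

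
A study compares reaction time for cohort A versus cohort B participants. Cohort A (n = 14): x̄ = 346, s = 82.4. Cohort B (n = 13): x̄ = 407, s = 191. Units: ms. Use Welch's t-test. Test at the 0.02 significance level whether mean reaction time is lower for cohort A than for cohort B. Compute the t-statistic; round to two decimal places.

-1.06

Let group 1 = cohort A, group 2 = cohort B. H0: μ_1 = μ_2; H1: μ_1 < μ_2 (Welch's two-sample t-test, left-tailed).
t = (x̄_1 − x̄_2)/√(s_1²/n_1 + s_2²/n_2) = (346 − 407)/√(82.4²/14 + 191²/13) = -1.06
Welch–Satterthwaite df ≈ 16.06
p-value = P(T ≤ -1.06) ≈ 0.1517
Since p ≈ 0.1517 > α = 0.02, fail to reject H0; the data do not provide sufficient evidence against H0.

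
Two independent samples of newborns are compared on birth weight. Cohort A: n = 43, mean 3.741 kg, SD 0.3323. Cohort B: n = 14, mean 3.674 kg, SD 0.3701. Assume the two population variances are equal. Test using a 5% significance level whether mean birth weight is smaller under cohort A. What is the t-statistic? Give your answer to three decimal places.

0.637

Let group 1 = cohort A, group 2 = cohort B. H0: μ_1 = μ_2; H1: μ_1 < μ_2 (two-sample pooled-variance t-test, left-tailed).
s_p² = [(43−1)·0.3323² + (14−1)·0.3701²]/(43+14−2) = 0.116699
t = (3.741 − 3.674)/√[0.116699·(1/43 + 1/14)] = 0.637
df = n₁ + n₂ − 2 = 55
p-value = P(T ≤ 0.637) ≈ 0.737
Since p ≈ 0.737 > α = 0.05, fail to reject H0; the data do not provide sufficient evidence against H0.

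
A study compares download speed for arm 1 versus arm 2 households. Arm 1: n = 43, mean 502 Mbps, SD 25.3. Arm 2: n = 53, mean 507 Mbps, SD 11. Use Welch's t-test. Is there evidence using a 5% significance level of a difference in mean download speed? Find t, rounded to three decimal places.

-1.207

Let group 1 = arm 1, group 2 = arm 2. H0: μ_1 = μ_2; H1: μ_1 ≠ μ_2 (Welch's two-sample t-test, two-sided).
t = (x̄_1 − x̄_2)/√(s_1²/n_1 + s_2²/n_2) = (502 − 507)/√(25.3²/43 + 11²/53) = -1.207
Welch–Satterthwaite df ≈ 54.83
Two-sided p-value ≈ 0.2327
Since p ≈ 0.2327 > α = 0.05, fail to reject H0; the data do not provide sufficient evidence against H0.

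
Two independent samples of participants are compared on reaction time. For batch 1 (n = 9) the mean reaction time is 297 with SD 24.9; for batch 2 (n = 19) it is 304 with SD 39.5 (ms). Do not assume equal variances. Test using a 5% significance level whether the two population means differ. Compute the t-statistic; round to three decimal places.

-0.570

Let group 1 = batch 1, group 2 = batch 2. H0: μ_1 = μ_2; H1: μ_1 ≠ μ_2 (Welch's two-sample t-test, two-sided).
t = (x̄_1 − x̄_2)/√(s_1²/n_1 + s_2²/n_2) = (297 − 304)/√(24.9²/9 + 39.5²/19) = -0.570
Welch–Satterthwaite df ≈ 23.56
Two-sided p-value ≈ 0.574
Since p ≈ 0.574 > α = 0.05, fail to reject H0; the data do not provide sufficient evidence against H0.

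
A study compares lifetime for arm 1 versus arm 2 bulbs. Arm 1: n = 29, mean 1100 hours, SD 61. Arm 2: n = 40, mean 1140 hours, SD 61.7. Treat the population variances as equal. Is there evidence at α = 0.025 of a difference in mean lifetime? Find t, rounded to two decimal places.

Let group 1 = arm 1, group 2 = arm 2. H0: μ_1 = μ_2; H1: μ_1 ≠ μ_2 (two-sample pooled-variance t-test, two-sided).
s_p² = [(29−1)·61² + (40−1)·61.7²]/(29+40−2) = 3771
t = (1100 − 1140)/√[3771·(1/29 + 1/40)] = -2.67
df = n₁ + n₂ − 2 = 67
Two-sided p-value ≈ 0.009
Since p ≈ 0.009 < α = 0.025, reject H0; the data support H1.

-2.67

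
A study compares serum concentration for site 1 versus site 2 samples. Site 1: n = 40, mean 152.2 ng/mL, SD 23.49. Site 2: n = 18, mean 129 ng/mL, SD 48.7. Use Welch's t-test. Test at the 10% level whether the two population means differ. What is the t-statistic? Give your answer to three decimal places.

1.923

Let group 1 = site 1, group 2 = site 2. H0: μ_1 = μ_2; H1: μ_1 ≠ μ_2 (Welch's two-sample t-test, two-sided).
t = (x̄_1 − x̄_2)/√(s_1²/n_1 + s_2²/n_2) = (152.2 − 129)/√(23.49²/40 + 48.7²/18) = 1.923
Welch–Satterthwaite df ≈ 20.65
Two-sided p-value ≈ 0.068
Since p ≈ 0.068 < α = 0.1, reject H0; the evidence is statistically significant.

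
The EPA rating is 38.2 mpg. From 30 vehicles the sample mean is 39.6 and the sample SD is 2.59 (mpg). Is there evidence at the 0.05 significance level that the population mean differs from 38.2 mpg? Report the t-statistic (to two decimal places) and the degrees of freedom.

H0: μ = 38.2; H1: μ ≠ 38.2 (one-sample t-test, two-sided).
t = (x̄ − μ₀)/(s/√n) = (39.6 − 38.2)/(2.59/√30) = 2.96
df = n − 1 = 29
Two-sided p-value ≈ 0.0061
Since p ≈ 0.0061 < α = 0.05, reject H0; the evidence is statistically significant.

t = 2.96, df = 29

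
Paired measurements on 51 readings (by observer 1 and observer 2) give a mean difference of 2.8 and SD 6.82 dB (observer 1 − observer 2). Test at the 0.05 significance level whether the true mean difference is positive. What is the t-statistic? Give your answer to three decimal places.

2.932

H0: μ_d = 0; H1: μ_d > 0 (paired t-test on the differences, right-tailed).
t = d̄/(s_d/√n) = 2.8/(6.82/√51) = 2.932
df = n − 1 = 50
p-value = P(T ≥ 2.932) ≈ 0.003
Since p ≈ 0.003 < α = 0.05, reject H0; the data support H1.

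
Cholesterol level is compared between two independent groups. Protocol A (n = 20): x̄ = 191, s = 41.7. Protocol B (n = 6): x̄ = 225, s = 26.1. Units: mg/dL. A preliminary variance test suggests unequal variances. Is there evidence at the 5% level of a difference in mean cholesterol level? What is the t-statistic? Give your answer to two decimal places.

Let group 1 = protocol A, group 2 = protocol B. H0: μ_1 = μ_2; H1: μ_1 ≠ μ_2 (Welch's two-sample t-test, two-sided).
t = (x̄_1 − x̄_2)/√(s_1²/n_1 + s_2²/n_2) = (191 − 225)/√(41.7²/20 + 26.1²/6) = -2.40
Welch–Satterthwaite df ≈ 13.51
Two-sided p-value ≈ 0.0314
Since p ≈ 0.0314 < α = 0.05, reject H0; the evidence is statistically significant.

-2.40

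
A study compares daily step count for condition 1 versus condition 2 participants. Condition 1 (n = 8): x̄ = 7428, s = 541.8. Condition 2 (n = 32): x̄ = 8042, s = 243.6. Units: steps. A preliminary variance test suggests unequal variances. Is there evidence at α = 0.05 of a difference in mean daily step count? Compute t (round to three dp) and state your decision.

Let group 1 = condition 1, group 2 = condition 2. H0: μ_1 = μ_2; H1: μ_1 ≠ μ_2 (Welch's two-sample t-test, two-sided).
t = (x̄_1 − x̄_2)/√(s_1²/n_1 + s_2²/n_2) = (7428 − 8042)/√(541.8²/8 + 243.6²/32) = -3.127
Welch–Satterthwaite df ≈ 7.72
Two-sided p-value ≈ 0.0147
Since p ≈ 0.0147 < α = 0.05, reject H0; the data support H1.

t = -3.127; reject H0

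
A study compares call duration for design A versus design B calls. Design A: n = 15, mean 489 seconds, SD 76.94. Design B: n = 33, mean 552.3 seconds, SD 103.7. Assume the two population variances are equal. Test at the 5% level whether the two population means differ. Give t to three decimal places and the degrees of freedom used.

t = -2.110, df = 46

Let group 1 = design A, group 2 = design B. H0: μ_1 = μ_2; H1: μ_1 ≠ μ_2 (two-sample pooled-variance t-test, two-sided).
s_p² = [(15−1)·76.94² + (33−1)·103.7²]/(15+33−2) = 9282.5
t = (489 − 552.3)/√[9282.5·(1/15 + 1/33)] = -2.110
df = n₁ + n₂ − 2 = 46
Two-sided p-value ≈ 0.040
Since p ≈ 0.040 < α = 0.05, reject H0; the evidence is statistically significant.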